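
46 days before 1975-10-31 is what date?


Start: 1975-10-31, subtract 46 days
Back 31 days from October 31 reaches September 30, 1975 -> 15 left
September 1975: 30 - 15 = 15 -> lands on September 15

Result: 1975-09-15


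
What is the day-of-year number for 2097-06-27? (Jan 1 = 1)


Date: June 27, 2097
Days in months 1 through 5: 151
Plus 27 days in June

Day of year: 178


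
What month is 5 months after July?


July is month 7
7 + 5 = 12

December


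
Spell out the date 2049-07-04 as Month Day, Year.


ISO 2049-07-04 parses as year=2049, month=07, day=04
Month 7 -> July

July 4, 2049


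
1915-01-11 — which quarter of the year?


Month: January (month 1)
Q1: Jan-Mar, Q2: Apr-Jun, Q3: Jul-Sep, Q4: Oct-Dec

Q1


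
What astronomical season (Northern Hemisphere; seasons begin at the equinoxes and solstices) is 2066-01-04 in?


Date: January 4
Astronomical Winter (approx.; exact equinox/solstice day varies by year): December 21 to March 19
January 4 falls within the Winter window

Winter


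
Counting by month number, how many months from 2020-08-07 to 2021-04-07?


From August 2020 to April 2021
1 year * 12 = 12 months, minus 4 months = 8

8 months


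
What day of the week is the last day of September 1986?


September 1986 has 30 days
Anchor: Jan 1, 1986. With p = 1986 - 1 = 1985: (p + p//4 - p//100 + p//400) mod 7 = (1985 + 496 - 19 + 4) mod 7 = 2466 mod 7 = 2 -> Wednesday (Mon=0 ... Sun=6)
Days before September (Jan-Aug): 243; September 1 index = (2 + 243) mod 7 = 0 -> Monday
Last day offset: 30 - 1 = 29 days
Weekday index = (0 + 29) mod 7 = 1

Tuesday, September 30


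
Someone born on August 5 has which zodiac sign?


Date: August 5
Conventional tropical zodiac dates: Leo from July 23 onward; Virgo starts August 23
August 5 falls within the Leo range

Leo


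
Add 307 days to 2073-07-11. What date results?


Start: 2073-07-11, add 307 days
July 2073 has 31 days: 31 - 11 = 20 days to July 31 -> 287 left
August 2073 has 31 days -> 256 left
September 2073 has 30 days -> 226 left
October 2073 has 31 days -> 195 left
November 2073 has 30 days -> 165 left
December 2073 has 31 days -> 134 left
January 2074 has 31 days -> 103 left
February 2074 has 28 days -> 75 left
March 2074 has 31 days -> 44 left
April 2074 has 30 days -> 14 left
May 2074: 14 <= 31 -> lands on May 14

Result: 2074-05-14


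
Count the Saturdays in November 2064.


November 2064 has 30 days
Anchor: Jan 1, 2064. With p = 2064 - 1 = 2063: (p + p//4 - p//100 + p//400) mod 7 = (2063 + 515 - 20 + 5) mod 7 = 2563 mod 7 = 1 -> Tuesday (Mon=0 ... Sun=6)
Days before November (Jan-Oct): 305; November 1 index = (1 + 305) mod 7 = 5 -> Saturday
First Saturday is November 1
Saturdays: 1, 8, 15, 22, 29

5 Saturdays


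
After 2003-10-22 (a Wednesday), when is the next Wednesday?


Current: Wednesday
Target: Wednesday
Days ahead: 7

Next Wednesday: 2003-10-29


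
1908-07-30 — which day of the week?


Date: July 30, 1908
Anchor: Jan 1, 1908. With p = 1908 - 1 = 1907: (p + p//4 - p//100 + p//400) mod 7 = (1907 + 476 - 19 + 4) mod 7 = 2368 mod 7 = 2 -> Wednesday (Mon=0 ... Sun=6)
Days before July (Jan-Jun): 182; offset = 182 + 30 - 1 = 211
Weekday index = (2 + 211) mod 7 = 3

Day of the week: Thursday


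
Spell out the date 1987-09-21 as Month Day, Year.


ISO 1987-09-21 parses as year=1987, month=09, day=21
Month 9 -> September

September 21, 1987


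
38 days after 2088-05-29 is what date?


Start: 2088-05-29, add 38 days
May 2088 has 31 days: 31 - 29 = 2 days to May 31 -> 36 left
June 2088 has 30 days -> 6 left
July 2088: 6 <= 31 -> lands on July 6

Result: 2088-07-06


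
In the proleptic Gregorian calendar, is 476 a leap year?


Gregorian leap year rule: divisible by 4, but not by 100, unless also by 400.
476 is divisible by 4 but not 100 -> leap year

Yes


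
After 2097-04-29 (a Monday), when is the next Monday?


Current: Monday
Target: Monday
Days ahead: 7

Next Monday: 2097-05-06


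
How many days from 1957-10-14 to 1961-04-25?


From 1957-10-14 to 1961-04-25
1957-10-14: days before October = 31 + 28 + 31 + 30 + 31 + 30 + 31 + 31 + 30 = 273 (1957 is not a leap year); day of year = 273 + 14 = 287
1961-04-25: days before April = 31 + 28 + 31 = 90 (1961 is not a leap year); day of year = 90 + 25 = 115
Rest of 1957: 365 - 287 = 78
Full years 1958 (365), 1959 (365), 1960 (366): 1096
Total = 78 + 1096 + 115 = 1289

1289 days


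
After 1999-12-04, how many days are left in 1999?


Day of year: 338 of 365
Remaining = 365 - 338

27 days


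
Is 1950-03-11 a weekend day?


Anchor: Jan 1, 1950. With p = 1950 - 1 = 1949: (p + p//4 - p//100 + p//400) mod 7 = (1949 + 487 - 19 + 4) mod 7 = 2421 mod 7 = 6 -> Sunday (Mon=0 ... Sun=6)
Day of year: 70; offset = 69
Weekday index = (6 + 69) mod 7 = 5 -> Saturday
Weekend days: Saturday, Sunday

Yes


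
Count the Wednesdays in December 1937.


December 1937 has 31 days
Anchor: Jan 1, 1937. With p = 1937 - 1 = 1936: (p + p//4 - p//100 + p//400) mod 7 = (1936 + 484 - 19 + 4) mod 7 = 2405 mod 7 = 4 -> Friday (Mon=0 ... Sun=6)
Days before December (Jan-Nov): 334; December 1 index = (4 + 334) mod 7 = 2 -> Wednesday
First Wednesday is December 1
Wednesdays: 1, 8, 15, 22, 29

5 Wednesdays


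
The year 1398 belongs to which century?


Century = (year - 1) // 100 + 1
= (1398 - 1) // 100 + 1
= 1397 // 100 + 1
= 13 + 1

14th century


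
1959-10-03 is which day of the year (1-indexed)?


Date: October 3, 1959
Days in months 1 through 9: 273
Plus 3 days in October

Day of year: 276


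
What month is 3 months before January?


January is month 1
1 - 3 = -2; wrap: -2 + 12 = 10

October


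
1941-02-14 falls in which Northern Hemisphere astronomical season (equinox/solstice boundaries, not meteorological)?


Date: February 14
Astronomical Winter (approx.; exact equinox/solstice day varies by year): December 21 to March 19
February 14 falls within the Winter window

Winter


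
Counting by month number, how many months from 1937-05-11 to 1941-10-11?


From May 1937 to October 1941
4 years * 12 = 48 months, plus 5 months = 53

53 months


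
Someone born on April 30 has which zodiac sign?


Date: April 30
Conventional tropical zodiac dates: Taurus from April 20 onward; Gemini starts May 21
April 30 falls within the Taurus range

Taurus


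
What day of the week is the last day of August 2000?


August 2000 has 31 days
Anchor: Jan 1, 2000. With p = 2000 - 1 = 1999: (p + p//4 - p//100 + p//400) mod 7 = (1999 + 499 - 19 + 4) mod 7 = 2483 mod 7 = 5 -> Saturday (Mon=0 ... Sun=6)
Days before August (Jan-Jul): 213; August 1 index = (5 + 213) mod 7 = 1 -> Tuesday
Last day offset: 31 - 1 = 30 days
Weekday index = (1 + 30) mod 7 = 3

Thursday, August 31


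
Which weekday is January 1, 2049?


Target: January 1, 2049
Anchor: Jan 1, 2049. With p = 2049 - 1 = 2048: (p + p//4 - p//100 + p//400) mod 7 = (2048 + 512 - 20 + 5) mod 7 = 2545 mod 7 = 4 -> Friday (Mon=0 ... Sun=6)
Offset from anchor: 0 days
Weekday index = (4 + 0) mod 7 = 4

Friday


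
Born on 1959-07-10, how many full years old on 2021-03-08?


Birth: 1959-07-10
Reference: 2021-03-08
Year difference: 2021 - 1959 = 62
Birthday not yet reached in 2021, subtract 1

61 years old


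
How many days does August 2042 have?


August 2042

31 days


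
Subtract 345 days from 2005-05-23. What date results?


Start: 2005-05-23, subtract 345 days
Back 23 days from May 23 reaches April 30, 2005 -> 322 left
April 2005 has 30 days -> back to March 31, 2005 -> 292 left
March 2005 has 31 days -> back to February 28, 2005 -> 261 left
February 2005 has 28 days -> back to January 31, 2005 -> 233 left
January 2005 has 31 days -> back to December 31, 2004 -> 202 left
December 2004 has 31 days -> back to November 30, 2004 -> 171 left
November 2004 has 30 days -> back to October 31, 2004 -> 141 left
October 2004 has 31 days -> back to September 30, 2004 -> 110 left
September 2004 has 30 days -> back to August 31, 2004 -> 80 left
August 2004 has 31 days -> back to July 31, 2004 -> 49 left
July 2004 has 31 days -> back to June 30, 2004 -> 18 left
June 2004: 30 - 18 = 12 -> lands on June 12

Result: 2004-06-12


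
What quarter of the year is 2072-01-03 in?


Month: January (month 1)
Q1: Jan-Mar, Q2: Apr-Jun, Q3: Jul-Sep, Q4: Oct-Dec

Q1


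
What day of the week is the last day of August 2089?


August 2089 has 31 days
Anchor: Jan 1, 2089. With p = 2089 - 1 = 2088: (p + p//4 - p//100 + p//400) mod 7 = (2088 + 522 - 20 + 5) mod 7 = 2595 mod 7 = 5 -> Saturday (Mon=0 ... Sun=6)
Days before August (Jan-Jul): 212; August 1 index = (5 + 212) mod 7 = 0 -> Monday
Last day offset: 31 - 1 = 30 days
Weekday index = (0 + 30) mod 7 = 2

Wednesday, August 31


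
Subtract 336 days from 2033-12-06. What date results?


Start: 2033-12-06, subtract 336 days
Back 6 days from December 6 reaches November 30, 2033 -> 330 left
November 2033 has 30 days -> back to October 31, 2033 -> 300 left
October 2033 has 31 days -> back to September 30, 2033 -> 269 left
September 2033 has 30 days -> back to August 31, 2033 -> 239 left
August 2033 has 31 days -> back to July 31, 2033 -> 208 left
July 2033 has 31 days -> back to June 30, 2033 -> 177 left
June 2033 has 30 days -> back to May 31, 2033 -> 147 left
May 2033 has 31 days -> back to April 30, 2033 -> 116 left
April 2033 has 30 days -> back to March 31, 2033 -> 86 left
March 2033 has 31 days -> back to February 28, 2033 -> 55 left
February 2033 has 28 days -> back to January 31, 2033 -> 27 left
January 2033: 31 - 27 = 4 -> lands on January 4

Result: 2033-01-04


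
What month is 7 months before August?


August is month 8
8 - 7 = 1

January


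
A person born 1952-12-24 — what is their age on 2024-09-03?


Birth: 1952-12-24
Reference: 2024-09-03
Year difference: 2024 - 1952 = 72
Birthday not yet reached in 2024, subtract 1

71 years old


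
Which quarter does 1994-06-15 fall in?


Month: June (month 6)
Q1: Jan-Mar, Q2: Apr-Jun, Q3: Jul-Sep, Q4: Oct-Dec

Q2


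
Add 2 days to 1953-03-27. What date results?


Start: 1953-03-27, add 2 days
March 1953 has 31 days; 27 + 2 = 29 stays within March

Result: 1953-03-29


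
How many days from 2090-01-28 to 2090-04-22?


From 2090-01-28 to 2090-04-22
2090-01-28: day of year = 28
2090-04-22: days before April = 31 + 28 + 31 = 90 (2090 is not a leap year); day of year = 90 + 22 = 112
Same year: 112 - 28 = 84

84 days


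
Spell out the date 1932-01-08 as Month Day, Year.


ISO 1932-01-08 parses as year=1932, month=01, day=08
Month 1 -> January

January 8, 1932


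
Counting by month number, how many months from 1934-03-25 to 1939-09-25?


From March 1934 to September 1939
5 years * 12 = 60 months, plus 6 months = 66

66 months


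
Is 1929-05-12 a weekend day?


Anchor: Jan 1, 1929. With p = 1929 - 1 = 1928: (p + p//4 - p//100 + p//400) mod 7 = (1928 + 482 - 19 + 4) mod 7 = 2395 mod 7 = 1 -> Tuesday (Mon=0 ... Sun=6)
Day of year: 132; offset = 131
Weekday index = (1 + 131) mod 7 = 6 -> Sunday
Weekend days: Saturday, Sunday

Yes


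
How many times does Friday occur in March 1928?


March 1928 has 31 days
Anchor: Jan 1, 1928. With p = 1928 - 1 = 1927: (p + p//4 - p//100 + p//400) mod 7 = (1927 + 481 - 19 + 4) mod 7 = 2393 mod 7 = 6 -> Sunday (Mon=0 ... Sun=6)
Days before March (Jan-Feb): 60; March 1 index = (6 + 60) mod 7 = 3 -> Thursday
First Friday is March 2
Fridays: 2, 9, 16, 23, 30

5 Fridays


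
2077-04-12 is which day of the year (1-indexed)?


Date: April 12, 2077
Days in months 1 through 3: 90
Plus 12 days in April

Day of year: 102


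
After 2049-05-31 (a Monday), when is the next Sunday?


Current: Monday
Target: Sunday
Days ahead: 6

Next Sunday: 2049-06-06


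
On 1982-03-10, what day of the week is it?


Date: March 10, 1982
Anchor: Jan 1, 1982. With p = 1982 - 1 = 1981: (p + p//4 - p//100 + p//400) mod 7 = (1981 + 495 - 19 + 4) mod 7 = 2461 mod 7 = 4 -> Friday (Mon=0 ... Sun=6)
Days before March (Jan-Feb): 59; offset = 59 + 10 - 1 = 68
Weekday index = (4 + 68) mod 7 = 2

Day of the week: Wednesday


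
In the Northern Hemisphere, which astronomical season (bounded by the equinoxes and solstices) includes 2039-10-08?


Date: October 8
Astronomical Autumn (approx.; exact equinox/solstice day varies by year): September 22 to December 20
October 8 falls within the Autumn window

Autumn


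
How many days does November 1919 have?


November 1919

30 days


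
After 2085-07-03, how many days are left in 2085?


Day of year: 184 of 365
Remaining = 365 - 184

181 days


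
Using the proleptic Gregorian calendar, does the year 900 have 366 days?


Gregorian leap year rule: divisible by 4, but not by 100, unless also by 400.
900 is divisible by 100 but not 400 -> not a leap year

No


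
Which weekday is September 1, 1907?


Target: September 1, 1907
Anchor: Jan 1, 1907. With p = 1907 - 1 = 1906: (p + p//4 - p//100 + p//400) mod 7 = (1906 + 476 - 19 + 4) mod 7 = 2367 mod 7 = 1 -> Tuesday (Mon=0 ... Sun=6)
Days before September (Jan-Aug): 243 days
Weekday index = (1 + 243) mod 7 = 6

Sunday


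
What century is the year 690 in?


Century = (year - 1) // 100 + 1
= (690 - 1) // 100 + 1
= 689 // 100 + 1
= 6 + 1

7th century


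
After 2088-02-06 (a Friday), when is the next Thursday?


Current: Friday
Target: Thursday
Days ahead: 6

Next Thursday: 2088-02-12


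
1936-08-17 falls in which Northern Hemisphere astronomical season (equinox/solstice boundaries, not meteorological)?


Date: August 17
Astronomical Summer (approx.; exact equinox/solstice day varies by year): June 21 to September 21
August 17 falls within the Summer window

Summer


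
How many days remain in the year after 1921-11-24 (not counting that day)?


Day of year: 328 of 365
Remaining = 365 - 328

37 days


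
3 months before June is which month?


June is month 6
6 - 3 = 3

March


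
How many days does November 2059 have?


November 2059

30 days


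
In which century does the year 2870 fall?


Century = (year - 1) // 100 + 1
= (2870 - 1) // 100 + 1
= 2869 // 100 + 1
= 28 + 1

29th century


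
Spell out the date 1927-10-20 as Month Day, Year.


ISO 1927-10-20 parses as year=1927, month=10, day=20
Month 10 -> October

October 20, 1927


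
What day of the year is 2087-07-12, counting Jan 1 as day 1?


Date: July 12, 2087
Days in months 1 through 6: 181
Plus 12 days in July

Day of year: 193


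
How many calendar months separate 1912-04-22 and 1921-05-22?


From April 1912 to May 1921
9 years * 12 = 108 months, plus 1 month = 109

109 months


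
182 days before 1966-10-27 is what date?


Start: 1966-10-27, subtract 182 days
Back 27 days from October 27 reaches September 30, 1966 -> 155 left
September 1966 has 30 days -> back to August 31, 1966 -> 125 left
August 1966 has 31 days -> back to July 31, 1966 -> 94 left
July 1966 has 31 days -> back to June 30, 1966 -> 63 left
June 1966 has 30 days -> back to May 31, 1966 -> 33 left
May 1966 has 31 days -> back to April 30, 1966 -> 2 left
April 1966: 30 - 2 = 28 -> lands on April 28

Result: 1966-04-28


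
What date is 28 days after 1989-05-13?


Start: 1989-05-13, add 28 days
May 1989 has 31 days: 31 - 13 = 18 days to May 31 -> 10 left
June 1989: 10 <= 30 -> lands on June 10

Result: 1989-06-10


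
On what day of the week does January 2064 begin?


Target: January 1, 2064
Anchor: Jan 1, 2064. With p = 2064 - 1 = 2063: (p + p//4 - p//100 + p//400) mod 7 = (2063 + 515 - 20 + 5) mod 7 = 2563 mod 7 = 1 -> Tuesday (Mon=0 ... Sun=6)
Offset from anchor: 0 days
Weekday index = (1 + 0) mod 7 = 1

Tuesday


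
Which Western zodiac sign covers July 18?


Date: July 18
Conventional tropical zodiac dates: Cancer from June 21 onward; Leo starts July 23
July 18 falls within the Cancer range

Cancer


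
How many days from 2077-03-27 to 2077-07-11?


From 2077-03-27 to 2077-07-11
2077-03-27: days before March = 31 + 28 = 59 (2077 is not a leap year); day of year = 59 + 27 = 86
2077-07-11: days before July = 31 + 28 + 31 + 30 + 31 + 30 = 181 (2077 is not a leap year); day of year = 181 + 11 = 192
Same year: 192 - 86 = 106

106 days


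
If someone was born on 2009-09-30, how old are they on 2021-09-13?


Birth: 2009-09-30
Reference: 2021-09-13
Year difference: 2021 - 2009 = 12
Birthday not yet reached in 2021, subtract 1

11 years old


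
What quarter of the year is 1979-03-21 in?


Month: March (month 3)
Q1: Jan-Mar, Q2: Apr-Jun, Q3: Jul-Sep, Q4: Oct-Dec

Q1


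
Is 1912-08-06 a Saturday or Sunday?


Anchor: Jan 1, 1912. With p = 1912 - 1 = 1911: (p + p//4 - p//100 + p//400) mod 7 = (1911 + 477 - 19 + 4) mod 7 = 2373 mod 7 = 0 -> Monday (Mon=0 ... Sun=6)
Day of year: 219; offset = 218
Weekday index = (0 + 218) mod 7 = 1 -> Tuesday
Weekend days: Saturday, Sunday

No


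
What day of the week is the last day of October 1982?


October 1982 has 31 days
Anchor: Jan 1, 1982. With p = 1982 - 1 = 1981: (p + p//4 - p//100 + p//400) mod 7 = (1981 + 495 - 19 + 4) mod 7 = 2461 mod 7 = 4 -> Friday (Mon=0 ... Sun=6)
Days before October (Jan-Sep): 273; October 1 index = (4 + 273) mod 7 = 4 -> Friday
Last day offset: 31 - 1 = 30 days
Weekday index = (4 + 30) mod 7 = 6

Sunday, October 31


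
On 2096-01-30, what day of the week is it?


Date: January 30, 2096
Anchor: Jan 1, 2096. With p = 2096 - 1 = 2095: (p + p//4 - p//100 + p//400) mod 7 = (2095 + 523 - 20 + 5) mod 7 = 2603 mod 7 = 6 -> Sunday (Mon=0 ... Sun=6)
Days into year = 30 - 1 = 29
Weekday index = (6 + 29) mod 7 = 0

Day of the week: Monday


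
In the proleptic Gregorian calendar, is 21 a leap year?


Gregorian leap year rule: divisible by 4, but not by 100, unless also by 400.
21 is not divisible by 4 -> not a leap year

No


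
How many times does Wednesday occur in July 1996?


July 1996 has 31 days
Anchor: Jan 1, 1996. With p = 1996 - 1 = 1995: (p + p//4 - p//100 + p//400) mod 7 = (1995 + 498 - 19 + 4) mod 7 = 2478 mod 7 = 0 -> Monday (Mon=0 ... Sun=6)
Days before July (Jan-Jun): 182; July 1 index = (0 + 182) mod 7 = 0 -> Monday
First Wednesday is July 3
Wednesdays: 3, 10, 17, 24, 31

5 Wednesdays


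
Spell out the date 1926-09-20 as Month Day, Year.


ISO 1926-09-20 parses as year=1926, month=09, day=20
Month 9 -> September

September 20, 1926


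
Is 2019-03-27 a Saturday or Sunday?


Anchor: Jan 1, 2019. With p = 2019 - 1 = 2018: (p + p//4 - p//100 + p//400) mod 7 = (2018 + 504 - 20 + 5) mod 7 = 2507 mod 7 = 1 -> Tuesday (Mon=0 ... Sun=6)
Day of year: 86; offset = 85
Weekday index = (1 + 85) mod 7 = 2 -> Wednesday
Weekend days: Saturday, Sunday

No


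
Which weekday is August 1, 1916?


Target: August 1, 1916
Anchor: Jan 1, 1916. With p = 1916 - 1 = 1915: (p + p//4 - p//100 + p//400) mod 7 = (1915 + 478 - 19 + 4) mod 7 = 2378 mod 7 = 5 -> Saturday (Mon=0 ... Sun=6)
Days before August (Jan-Jul): 213 days
Weekday index = (5 + 213) mod 7 = 1

Tuesday


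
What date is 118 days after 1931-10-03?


Start: 1931-10-03, add 118 days
October 1931 has 31 days: 31 - 3 = 28 days to October 31 -> 90 left
November 1931 has 30 days -> 60 left
December 1931 has 31 days -> 29 left
January 1932: 29 <= 31 -> lands on January 29

Result: 1932-01-29


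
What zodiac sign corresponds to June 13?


Date: June 13
Conventional tropical zodiac dates: Gemini from May 21 onward; Cancer starts June 21
June 13 falls within the Gemini range

Gemini


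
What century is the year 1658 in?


Century = (year - 1) // 100 + 1
= (1658 - 1) // 100 + 1
= 1657 // 100 + 1
= 16 + 1

17th century


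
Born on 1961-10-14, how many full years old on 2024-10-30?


Birth: 1961-10-14
Reference: 2024-10-30
Year difference: 2024 - 1961 = 63

63 years old


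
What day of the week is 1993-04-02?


Date: April 2, 1993
Anchor: Jan 1, 1993. With p = 1993 - 1 = 1992: (p + p//4 - p//100 + p//400) mod 7 = (1992 + 498 - 19 + 4) mod 7 = 2475 mod 7 = 4 -> Friday (Mon=0 ... Sun=6)
Days before April (Jan-Mar): 90; offset = 90 + 2 - 1 = 91
Weekday index = (4 + 91) mod 7 = 4

Day of the week: Friday


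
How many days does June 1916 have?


June 1916

30 days


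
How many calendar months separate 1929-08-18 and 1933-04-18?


From August 1929 to April 1933
4 years * 12 = 48 months, minus 4 months = 44

44 months


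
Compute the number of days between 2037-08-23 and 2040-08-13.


From 2037-08-23 to 2040-08-13
2037-08-23: days before August = 31 + 28 + 31 + 30 + 31 + 30 + 31 = 212 (2037 is not a leap year); day of year = 212 + 23 = 235
2040-08-13: days before August = 31 + 29 + 31 + 30 + 31 + 30 + 31 = 213 (2040 is a leap year); day of year = 213 + 13 = 226
Rest of 2037: 365 - 235 = 130
Full years 2038 (365), 2039 (365): 730
Total = 130 + 730 + 226 = 1086

1086 days


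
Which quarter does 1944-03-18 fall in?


Month: March (month 3)
Q1: Jan-Mar, Q2: Apr-Jun, Q3: Jul-Sep, Q4: Oct-Dec

Q1


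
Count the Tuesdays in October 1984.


October 1984 has 31 days
Anchor: Jan 1, 1984. With p = 1984 - 1 = 1983: (p + p//4 - p//100 + p//400) mod 7 = (1983 + 495 - 19 + 4) mod 7 = 2463 mod 7 = 6 -> Sunday (Mon=0 ... Sun=6)
Days before October (Jan-Sep): 274; October 1 index = (6 + 274) mod 7 = 0 -> Monday
First Tuesday is October 2
Tuesdays: 2, 9, 16, 23, 30

5 Tuesdays


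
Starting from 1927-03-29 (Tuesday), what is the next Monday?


Current: Tuesday
Target: Monday
Days ahead: 6

Next Monday: 1927-04-04


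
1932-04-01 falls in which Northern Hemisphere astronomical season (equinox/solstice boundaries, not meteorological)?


Date: April 1
Astronomical Spring (approx.; exact equinox/solstice day varies by year): March 20 to June 20
April 1 falls within the Spring window

Spring


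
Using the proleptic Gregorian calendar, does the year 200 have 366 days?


Gregorian leap year rule: divisible by 4, but not by 100, unless also by 400.
200 is divisible by 100 but not 400 -> not a leap year

No


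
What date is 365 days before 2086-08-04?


Start: 2086-08-04, subtract 365 days
Back 4 days from August 4 reaches July 31, 2086 -> 361 left
July 2086 has 31 days -> back to June 30, 2086 -> 330 left
June 2086 has 30 days -> back to May 31, 2086 -> 300 left
May 2086 has 31 days -> back to April 30, 2086 -> 269 left
April 2086 has 30 days -> back to March 31, 2086 -> 239 left
March 2086 has 31 days -> back to February 28, 2086 -> 208 left
February 2086 has 28 days -> back to January 31, 2086 -> 180 left
January 2086 has 31 days -> back to December 31, 2085 -> 149 left
December 2085 has 31 days -> back to November 30, 2085 -> 118 left
November 2085 has 30 days -> back to October 31, 2085 -> 88 left
October 2085 has 31 days -> back to September 30, 2085 -> 57 left
September 2085 has 30 days -> back to August 31, 2085 -> 27 left
August 2085: 31 - 27 = 4 -> lands on August 4

Result: 2085-08-04


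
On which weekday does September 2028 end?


September 2028 has 30 days
Anchor: Jan 1, 2028. With p = 2028 - 1 = 2027: (p + p//4 - p//100 + p//400) mod 7 = (2027 + 506 - 20 + 5) mod 7 = 2518 mod 7 = 5 -> Saturday (Mon=0 ... Sun=6)
Days before September (Jan-Aug): 244; September 1 index = (5 + 244) mod 7 = 4 -> Friday
Last day offset: 30 - 1 = 29 days
Weekday index = (4 + 29) mod 7 = 5

Saturday, September 30


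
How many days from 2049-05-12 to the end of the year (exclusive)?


Day of year: 132 of 365
Remaining = 365 - 132

233 days


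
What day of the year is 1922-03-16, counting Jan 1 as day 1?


Date: March 16, 1922
Days in months 1 through 2: 59
Plus 16 days in March

Day of year: 75


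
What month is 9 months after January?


January is month 1
1 + 9 = 10

October


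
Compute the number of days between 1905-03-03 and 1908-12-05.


From 1905-03-03 to 1908-12-05
1905-03-03: days before March = 31 + 28 = 59 (1905 is not a leap year); day of year = 59 + 3 = 62
1908-12-05: days before December = 31 + 29 + 31 + 30 + 31 + 30 + 31 + 31 + 30 + 31 + 30 = 335 (1908 is a leap year); day of year = 335 + 5 = 340
Rest of 1905: 365 - 62 = 303
Full years 1906 (365), 1907 (365): 730
Total = 303 + 730 + 340 = 1373

1373 days


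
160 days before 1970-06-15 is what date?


Start: 1970-06-15, subtract 160 days
Back 15 days from June 15 reaches May 31, 1970 -> 145 left
May 1970 has 31 days -> back to April 30, 1970 -> 114 left
April 1970 has 30 days -> back to March 31, 1970 -> 84 left
March 1970 has 31 days -> back to February 28, 1970 -> 53 left
February 1970 has 28 days -> back to January 31, 1970 -> 25 left
January 1970: 31 - 25 = 6 -> lands on January 6

Result: 1970-01-06


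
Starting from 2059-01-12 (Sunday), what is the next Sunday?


Current: Sunday
Target: Sunday
Days ahead: 7

Next Sunday: 2059-01-19


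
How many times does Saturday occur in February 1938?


February 1938 has 28 days
Anchor: Jan 1, 1938. With p = 1938 - 1 = 1937: (p + p//4 - p//100 + p//400) mod 7 = (1937 + 484 - 19 + 4) mod 7 = 2406 mod 7 = 5 -> Saturday (Mon=0 ... Sun=6)
Days before February (Jan): 31; February 1 index = (5 + 31) mod 7 = 1 -> Tuesday
First Saturday is February 5
Saturdays: 5, 12, 19, 26

4 Saturdays


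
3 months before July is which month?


July is month 7
7 - 3 = 4

April


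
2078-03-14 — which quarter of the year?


Month: March (month 3)
Q1: Jan-Mar, Q2: Apr-Jun, Q3: Jul-Sep, Q4: Oct-Dec

Q1


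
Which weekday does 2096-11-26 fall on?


Date: November 26, 2096
Anchor: Jan 1, 2096. With p = 2096 - 1 = 2095: (p + p//4 - p//100 + p//400) mod 7 = (2095 + 523 - 20 + 5) mod 7 = 2603 mod 7 = 6 -> Sunday (Mon=0 ... Sun=6)
Days before November (Jan-Oct): 305; offset = 305 + 26 - 1 = 330
Weekday index = (6 + 330) mod 7 = 0

Day of the week: Monday


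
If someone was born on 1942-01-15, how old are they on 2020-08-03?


Birth: 1942-01-15
Reference: 2020-08-03
Year difference: 2020 - 1942 = 78

78 years old


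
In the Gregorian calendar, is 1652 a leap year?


Gregorian leap year rule: divisible by 4, but not by 100, unless also by 400.
1652 is divisible by 4 but not 100 -> leap year

Yes


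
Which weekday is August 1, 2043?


Target: August 1, 2043
Anchor: Jan 1, 2043. With p = 2043 - 1 = 2042: (p + p//4 - p//100 + p//400) mod 7 = (2042 + 510 - 20 + 5) mod 7 = 2537 mod 7 = 3 -> Thursday (Mon=0 ... Sun=6)
Days before August (Jan-Jul): 212 days
Weekday index = (3 + 212) mod 7 = 5

Saturday


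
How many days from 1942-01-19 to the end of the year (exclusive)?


Day of year: 19 of 365
Remaining = 365 - 19

346 days


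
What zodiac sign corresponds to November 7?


Date: November 7
Conventional tropical zodiac dates: Scorpio from October 23 onward; Sagittarius starts November 22
November 7 falls within the Scorpio range

Scorpio


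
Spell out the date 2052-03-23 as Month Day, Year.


ISO 2052-03-23 parses as year=2052, month=03, day=23
Month 3 -> March

March 23, 2052


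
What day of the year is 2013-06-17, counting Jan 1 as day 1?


Date: June 17, 2013
Days in months 1 through 5: 151
Plus 17 days in June

Day of year: 168


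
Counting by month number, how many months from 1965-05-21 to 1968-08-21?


From May 1965 to August 1968
3 years * 12 = 36 months, plus 3 months = 39

39 months


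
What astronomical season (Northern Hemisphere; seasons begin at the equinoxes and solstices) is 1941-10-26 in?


Date: October 26
Astronomical Autumn (approx.; exact equinox/solstice day varies by year): September 22 to December 20
October 26 falls within the Autumn window

Autumn


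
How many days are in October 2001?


October 2001

31 days


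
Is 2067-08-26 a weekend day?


Anchor: Jan 1, 2067. With p = 2067 - 1 = 2066: (p + p//4 - p//100 + p//400) mod 7 = (2066 + 516 - 20 + 5) mod 7 = 2567 mod 7 = 5 -> Saturday (Mon=0 ... Sun=6)
Day of year: 238; offset = 237
Weekday index = (5 + 237) mod 7 = 4 -> Friday
Weekend days: Saturday, Sunday

No


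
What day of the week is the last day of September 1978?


September 1978 has 30 days
Anchor: Jan 1, 1978. With p = 1978 - 1 = 1977: (p + p//4 - p//100 + p//400) mod 7 = (1977 + 494 - 19 + 4) mod 7 = 2456 mod 7 = 6 -> Sunday (Mon=0 ... Sun=6)
Days before September (Jan-Aug): 243; September 1 index = (6 + 243) mod 7 = 4 -> Friday
Last day offset: 30 - 1 = 29 days
Weekday index = (4 + 29) mod 7 = 5

Saturday, September 30


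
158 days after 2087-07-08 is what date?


Start: 2087-07-08, add 158 days
July 2087 has 31 days: 31 - 8 = 23 days to July 31 -> 135 left
August 2087 has 31 days -> 104 left
September 2087 has 30 days -> 74 left
October 2087 has 31 days -> 43 left
November 2087 has 30 days -> 13 left
December 2087: 13 <= 31 -> lands on December 13

Result: 2087-12-13


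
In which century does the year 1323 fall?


Century = (year - 1) // 100 + 1
= (1323 - 1) // 100 + 1
= 1322 // 100 + 1
= 13 + 1

14th century


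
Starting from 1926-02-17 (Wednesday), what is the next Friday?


Current: Wednesday
Target: Friday
Days ahead: 2

Next Friday: 1926-02-19


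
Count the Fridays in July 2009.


July 2009 has 31 days
Anchor: Jan 1, 2009. With p = 2009 - 1 = 2008: (p + p//4 - p//100 + p//400) mod 7 = (2008 + 502 - 20 + 5) mod 7 = 2495 mod 7 = 3 -> Thursday (Mon=0 ... Sun=6)
Days before July (Jan-Jun): 181; July 1 index = (3 + 181) mod 7 = 2 -> Wednesday
First Friday is July 3
Fridays: 3, 10, 17, 24, 31

5 Fridays


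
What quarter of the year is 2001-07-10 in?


Month: July (month 7)
Q1: Jan-Mar, Q2: Apr-Jun, Q3: Jul-Sep, Q4: Oct-Dec

Q3


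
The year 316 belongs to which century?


Century = (year - 1) // 100 + 1
= (316 - 1) // 100 + 1
= 315 // 100 + 1
= 3 + 1

4th century


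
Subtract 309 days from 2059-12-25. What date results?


Start: 2059-12-25, subtract 309 days
Back 25 days from December 25 reaches November 30, 2059 -> 284 left
November 2059 has 30 days -> back to October 31, 2059 -> 254 left
October 2059 has 31 days -> back to September 30, 2059 -> 223 left
September 2059 has 30 days -> back to August 31, 2059 -> 193 left
August 2059 has 31 days -> back to July 31, 2059 -> 162 left
July 2059 has 31 days -> back to June 30, 2059 -> 131 left
June 2059 has 30 days -> back to May 31, 2059 -> 101 left
May 2059 has 31 days -> back to April 30, 2059 -> 70 left
April 2059 has 30 days -> back to March 31, 2059 -> 40 left
March 2059 has 31 days -> back to February 28, 2059 -> 9 left
February 2059: 28 - 9 = 19 -> lands on February 19

Result: 2059-02-19


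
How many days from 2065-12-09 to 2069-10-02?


From 2065-12-09 to 2069-10-02
2065-12-09: days before December = 31 + 28 + 31 + 30 + 31 + 30 + 31 + 31 + 30 + 31 + 30 = 334 (2065 is not a leap year); day of year = 334 + 9 = 343
2069-10-02: days before October = 31 + 28 + 31 + 30 + 31 + 30 + 31 + 31 + 30 = 273 (2069 is not a leap year); day of year = 273 + 2 = 275
Rest of 2065: 365 - 343 = 22
Full years 2066 (365), 2067 (365), 2068 (366): 1096
Total = 22 + 1096 + 275 = 1393

1393 days


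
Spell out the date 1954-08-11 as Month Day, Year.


ISO 1954-08-11 parses as year=1954, month=08, day=11
Month 8 -> August

August 11, 1954


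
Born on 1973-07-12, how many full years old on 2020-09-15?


Birth: 1973-07-12
Reference: 2020-09-15
Year difference: 2020 - 1973 = 47

47 years old


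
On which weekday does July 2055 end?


July 2055 has 31 days
Anchor: Jan 1, 2055. With p = 2055 - 1 = 2054: (p + p//4 - p//100 + p//400) mod 7 = (2054 + 513 - 20 + 5) mod 7 = 2552 mod 7 = 4 -> Friday (Mon=0 ... Sun=6)
Days before July (Jan-Jun): 181; July 1 index = (4 + 181) mod 7 = 3 -> Thursday
Last day offset: 31 - 1 = 30 days
Weekday index = (3 + 30) mod 7 = 5

Saturday, July 31


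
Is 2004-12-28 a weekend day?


Anchor: Jan 1, 2004. With p = 2004 - 1 = 2003: (p + p//4 - p//100 + p//400) mod 7 = (2003 + 500 - 20 + 5) mod 7 = 2488 mod 7 = 3 -> Thursday (Mon=0 ... Sun=6)
Day of year: 363; offset = 362
Weekday index = (3 + 362) mod 7 = 1 -> Tuesday
Weekend days: Saturday, Sunday

No


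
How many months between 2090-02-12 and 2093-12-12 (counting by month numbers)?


From February 2090 to December 2093
3 years * 12 = 36 months, plus 10 months = 46

46 months


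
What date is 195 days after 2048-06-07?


Start: 2048-06-07, add 195 days
June 2048 has 30 days: 30 - 7 = 23 days to June 30 -> 172 left
July 2048 has 31 days -> 141 left
August 2048 has 31 days -> 110 left
September 2048 has 30 days -> 80 left
October 2048 has 31 days -> 49 left
November 2048 has 30 days -> 19 left
December 2048: 19 <= 31 -> lands on December 19

Result: 2048-12-19


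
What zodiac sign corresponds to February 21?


Date: February 21
Conventional tropical zodiac dates: Pisces from February 19 onward; Aries starts March 21
February 21 falls within the Pisces range

Pisces


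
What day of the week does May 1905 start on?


Target: May 1, 1905
Anchor: Jan 1, 1905. With p = 1905 - 1 = 1904: (p + p//4 - p//100 + p//400) mod 7 = (1904 + 476 - 19 + 4) mod 7 = 2365 mod 7 = 6 -> Sunday (Mon=0 ... Sun=6)
Days before May (Jan-Apr): 120 days
Weekday index = (6 + 120) mod 7 = 0

Monday


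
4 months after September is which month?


September is month 9
9 + 4 = 13; wrap: 13 - 12 = 1

January


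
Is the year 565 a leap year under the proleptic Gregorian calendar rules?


Gregorian leap year rule: divisible by 4, but not by 100, unless also by 400.
565 is not divisible by 4 -> not a leap year

No


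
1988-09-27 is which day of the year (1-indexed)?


Date: September 27, 1988
Days in months 1 through 8: 244
Plus 27 days in September

Day of year: 271


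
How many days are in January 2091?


January 2091

31 days


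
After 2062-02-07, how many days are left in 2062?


Day of year: 38 of 365
Remaining = 365 - 38

327 days


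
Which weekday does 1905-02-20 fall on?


Date: February 20, 1905
Anchor: Jan 1, 1905. With p = 1905 - 1 = 1904: (p + p//4 - p//100 + p//400) mod 7 = (1904 + 476 - 19 + 4) mod 7 = 2365 mod 7 = 6 -> Sunday (Mon=0 ... Sun=6)
Days before February (Jan): 31; offset = 31 + 20 - 1 = 50
Weekday index = (6 + 50) mod 7 = 0

Day of the week: Monday


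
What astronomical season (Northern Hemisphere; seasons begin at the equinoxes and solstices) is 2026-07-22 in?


Date: July 22
Astronomical Summer (approx.; exact equinox/solstice day varies by year): June 21 to September 21
July 22 falls within the Summer window

Summer


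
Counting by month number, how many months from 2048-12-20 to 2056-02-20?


From December 2048 to February 2056
8 years * 12 = 96 months, minus 10 months = 86

86 months


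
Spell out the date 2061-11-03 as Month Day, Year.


ISO 2061-11-03 parses as year=2061, month=11, day=03
Month 11 -> November

November 3, 2061


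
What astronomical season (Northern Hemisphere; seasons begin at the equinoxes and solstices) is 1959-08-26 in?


Date: August 26
Astronomical Summer (approx.; exact equinox/solstice day varies by year): June 21 to September 21
August 26 falls within the Summer window

Summer


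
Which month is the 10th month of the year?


Month 10 of 12

October


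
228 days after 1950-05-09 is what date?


Start: 1950-05-09, add 228 days
May 1950 has 31 days: 31 - 9 = 22 days to May 31 -> 206 left
June 1950 has 30 days -> 176 left
July 1950 has 31 days -> 145 left
August 1950 has 31 days -> 114 left
September 1950 has 30 days -> 84 left
October 1950 has 31 days -> 53 left
November 1950 has 30 days -> 23 left
December 1950: 23 <= 31 -> lands on December 23

Result: 1950-12-23


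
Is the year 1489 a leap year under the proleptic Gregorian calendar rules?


Gregorian leap year rule: divisible by 4, but not by 100, unless also by 400.
1489 is not divisible by 4 -> not a leap year

No


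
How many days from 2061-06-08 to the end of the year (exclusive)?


Day of year: 159 of 365
Remaining = 365 - 159

206 days


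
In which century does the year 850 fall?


Century = (year - 1) // 100 + 1
= (850 - 1) // 100 + 1
= 849 // 100 + 1
= 8 + 1

9th century


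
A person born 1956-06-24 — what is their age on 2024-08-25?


Birth: 1956-06-24
Reference: 2024-08-25
Year difference: 2024 - 1956 = 68

68 years old


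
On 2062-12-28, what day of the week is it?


Date: December 28, 2062
Anchor: Jan 1, 2062. With p = 2062 - 1 = 2061: (p + p//4 - p//100 + p//400) mod 7 = (2061 + 515 - 20 + 5) mod 7 = 2561 mod 7 = 6 -> Sunday (Mon=0 ... Sun=6)
Days before December (Jan-Nov): 334; offset = 334 + 28 - 1 = 361
Weekday index = (6 + 361) mod 7 = 3

Day of the week: Thursday


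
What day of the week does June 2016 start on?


Target: June 1, 2016
Anchor: Jan 1, 2016. With p = 2016 - 1 = 2015: (p + p//4 - p//100 + p//400) mod 7 = (2015 + 503 - 20 + 5) mod 7 = 2503 mod 7 = 4 -> Friday (Mon=0 ... Sun=6)
Days before June (Jan-May): 152 days
Weekday index = (4 + 152) mod 7 = 2

Wednesday


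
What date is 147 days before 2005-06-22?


Start: 2005-06-22, subtract 147 days
Back 22 days from June 22 reaches May 31, 2005 -> 125 left
May 2005 has 31 days -> back to April 30, 2005 -> 94 left
April 2005 has 30 days -> back to March 31, 2005 -> 64 left
March 2005 has 31 days -> back to February 28, 2005 -> 33 left
February 2005 has 28 days -> back to January 31, 2005 -> 5 left
January 2005: 31 - 5 = 26 -> lands on January 26

Result: 2005-01-26


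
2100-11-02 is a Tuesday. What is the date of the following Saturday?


Current: Tuesday
Target: Saturday
Days ahead: 4

Next Saturday: 2100-11-06


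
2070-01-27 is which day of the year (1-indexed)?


Date: January 27, 2070
No months before January
Plus 27 days in January

Day of year: 27


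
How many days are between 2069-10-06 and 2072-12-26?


From 2069-10-06 to 2072-12-26
2069-10-06: days before October = 31 + 28 + 31 + 30 + 31 + 30 + 31 + 31 + 30 = 273 (2069 is not a leap year); day of year = 273 + 6 = 279
2072-12-26: days before December = 31 + 29 + 31 + 30 + 31 + 30 + 31 + 31 + 30 + 31 + 30 = 335 (2072 is a leap year); day of year = 335 + 26 = 361
Rest of 2069: 365 - 279 = 86
Full years 2070 (365), 2071 (365): 730
Total = 86 + 730 + 361 = 1177

1177 days


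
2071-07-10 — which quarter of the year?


Month: July (month 7)
Q1: Jan-Mar, Q2: Apr-Jun, Q3: Jul-Sep, Q4: Oct-Dec

Q3


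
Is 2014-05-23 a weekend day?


Anchor: Jan 1, 2014. With p = 2014 - 1 = 2013: (p + p//4 - p//100 + p//400) mod 7 = (2013 + 503 - 20 + 5) mod 7 = 2501 mod 7 = 2 -> Wednesday (Mon=0 ... Sun=6)
Day of year: 143; offset = 142
Weekday index = (2 + 142) mod 7 = 4 -> Friday
Weekend days: Saturday, Sunday

No


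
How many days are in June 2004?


June 2004

30 days


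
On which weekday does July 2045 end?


July 2045 has 31 days
Anchor: Jan 1, 2045. With p = 2045 - 1 = 2044: (p + p//4 - p//100 + p//400) mod 7 = (2044 + 511 - 20 + 5) mod 7 = 2540 mod 7 = 6 -> Sunday (Mon=0 ... Sun=6)
Days before July (Jan-Jun): 181; July 1 index = (6 + 181) mod 7 = 5 -> Saturday
Last day offset: 31 - 1 = 30 days
Weekday index = (5 + 30) mod 7 = 0

Monday, July 31


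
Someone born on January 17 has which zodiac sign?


Date: January 17
Conventional tropical zodiac dates: Capricorn from December 22 onward; Aquarius starts January 20
January 17 falls within the Capricorn range

Capricorn


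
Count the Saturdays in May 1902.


May 1902 has 31 days
Anchor: Jan 1, 1902. With p = 1902 - 1 = 1901: (p + p//4 - p//100 + p//400) mod 7 = (1901 + 475 - 19 + 4) mod 7 = 2361 mod 7 = 2 -> Wednesday (Mon=0 ... Sun=6)
Days before May (Jan-Apr): 120; May 1 index = (2 + 120) mod 7 = 3 -> Thursday
First Saturday is May 3
Saturdays: 3, 10, 17, 24, 31

5 Saturdays


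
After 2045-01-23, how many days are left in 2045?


Day of year: 23 of 365
Remaining = 365 - 23

342 days
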